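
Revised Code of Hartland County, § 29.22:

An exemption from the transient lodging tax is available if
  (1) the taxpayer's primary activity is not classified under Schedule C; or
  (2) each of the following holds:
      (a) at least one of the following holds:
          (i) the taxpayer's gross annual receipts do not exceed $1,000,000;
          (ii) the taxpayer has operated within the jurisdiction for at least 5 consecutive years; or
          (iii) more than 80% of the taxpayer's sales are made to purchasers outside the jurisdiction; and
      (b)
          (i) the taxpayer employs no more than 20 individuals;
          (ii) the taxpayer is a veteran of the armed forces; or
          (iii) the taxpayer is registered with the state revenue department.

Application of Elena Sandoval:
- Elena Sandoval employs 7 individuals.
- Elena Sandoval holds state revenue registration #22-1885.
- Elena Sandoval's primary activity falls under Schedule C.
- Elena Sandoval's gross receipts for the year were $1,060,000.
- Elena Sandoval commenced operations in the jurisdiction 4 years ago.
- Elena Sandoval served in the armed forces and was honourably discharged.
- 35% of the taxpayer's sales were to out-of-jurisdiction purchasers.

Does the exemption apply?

No — not exempt.

(1) not (Schedule C activity) — not met.
(i) receipts ≤ $1,000,000 — not met.
(ii) ≥ 5 yrs in jurisdiction — not satisfied.
(iii) >80% out-of-jur. sales — not met.
So (a) is not satisfied (F OR F OR F).
(i) ≤ 20 employees — satisfied.
(ii) veteran — holds.
(iii) state-registered — satisfied.
(b): T OR T OR T → true.
So (2) is not satisfied (F AND T).
Overall = F OR F = false.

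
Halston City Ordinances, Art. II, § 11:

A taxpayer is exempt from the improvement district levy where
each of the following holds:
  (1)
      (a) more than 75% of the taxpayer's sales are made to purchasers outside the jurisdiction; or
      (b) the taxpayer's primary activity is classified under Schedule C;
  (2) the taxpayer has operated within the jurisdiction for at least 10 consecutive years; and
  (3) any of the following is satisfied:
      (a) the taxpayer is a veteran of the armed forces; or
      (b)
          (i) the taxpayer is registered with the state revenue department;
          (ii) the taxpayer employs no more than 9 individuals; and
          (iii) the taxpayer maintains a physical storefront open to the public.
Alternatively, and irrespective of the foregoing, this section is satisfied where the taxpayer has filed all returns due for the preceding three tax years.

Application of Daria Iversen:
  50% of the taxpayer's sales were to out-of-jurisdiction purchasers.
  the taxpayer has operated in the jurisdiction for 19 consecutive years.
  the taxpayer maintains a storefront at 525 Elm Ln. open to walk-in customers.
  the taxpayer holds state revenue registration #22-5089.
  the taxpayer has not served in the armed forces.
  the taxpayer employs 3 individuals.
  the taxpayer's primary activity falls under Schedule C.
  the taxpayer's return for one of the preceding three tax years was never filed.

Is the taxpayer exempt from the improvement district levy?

Yes — exempt.

(a) >75% out-of-jur. sales — not met.
(b) Schedule C activity — met.
So (1) is satisfied (F OR T).
(2) ≥ 10 yrs in jurisdiction — holds.
(a) veteran — not met.
(i) state-registered — met.
(ii) ≤ 9 employees — holds.
(iii) has storefront — satisfied.
(b): T AND T AND T → true.
(3): F OR T → true.
Overall = T AND T AND T = true.
Exception (returns current) — not satisfied.
Result: main true OR exception false → true.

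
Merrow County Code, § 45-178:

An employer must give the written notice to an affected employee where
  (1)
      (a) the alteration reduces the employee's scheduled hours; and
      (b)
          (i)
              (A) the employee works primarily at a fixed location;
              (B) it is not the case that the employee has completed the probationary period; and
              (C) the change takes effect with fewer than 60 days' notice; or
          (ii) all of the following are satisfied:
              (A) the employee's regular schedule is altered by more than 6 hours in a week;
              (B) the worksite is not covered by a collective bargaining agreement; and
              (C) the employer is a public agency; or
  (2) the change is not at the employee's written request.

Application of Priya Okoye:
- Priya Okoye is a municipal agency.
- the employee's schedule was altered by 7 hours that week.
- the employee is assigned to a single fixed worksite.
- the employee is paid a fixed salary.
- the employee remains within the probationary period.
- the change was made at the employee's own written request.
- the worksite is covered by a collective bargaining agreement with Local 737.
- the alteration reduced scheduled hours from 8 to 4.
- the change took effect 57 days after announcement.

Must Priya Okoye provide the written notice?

(a) hours reduced — met.
(A) fixed location — holds.
(B) not (past probation) — satisfied.
(C) < 60 days' notice — holds.
So (i) is satisfied (T AND T AND T).
(A) schedule shift > 6h — holds.
(B) no CBA — not met.
(C) public agency — holds.
(ii) = T AND F AND T = false.
So (b) is satisfied (T OR F).
(1) = T AND T = true.
(2) not employee-requested — fails.
Overall = T OR F = true.

Yes — required.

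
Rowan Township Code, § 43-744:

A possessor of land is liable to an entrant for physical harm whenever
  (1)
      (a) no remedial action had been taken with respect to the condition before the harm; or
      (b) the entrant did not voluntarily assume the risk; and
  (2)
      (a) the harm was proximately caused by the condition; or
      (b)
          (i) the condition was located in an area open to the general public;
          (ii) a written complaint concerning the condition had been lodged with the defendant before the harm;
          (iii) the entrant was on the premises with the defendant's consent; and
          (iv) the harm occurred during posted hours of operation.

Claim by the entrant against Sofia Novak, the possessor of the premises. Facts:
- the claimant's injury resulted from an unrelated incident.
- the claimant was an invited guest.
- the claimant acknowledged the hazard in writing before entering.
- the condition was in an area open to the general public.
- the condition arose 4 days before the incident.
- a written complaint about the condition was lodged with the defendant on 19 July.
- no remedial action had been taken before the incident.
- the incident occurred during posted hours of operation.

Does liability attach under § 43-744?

(a) no remedial action — satisfied.
(b) no assumed risk — not met.
So (1) is satisfied (T OR F).
(a) proximate cause — not satisfied.
(i) public area — met.
(ii) complaint lodged — satisfied.
(iii) consent to enter — holds.
(iv) during posted hours — met.
(b) = T AND T AND T AND T = true.
So (2) is satisfied (F OR T).
Overall: T AND T → true.

Yes — liable.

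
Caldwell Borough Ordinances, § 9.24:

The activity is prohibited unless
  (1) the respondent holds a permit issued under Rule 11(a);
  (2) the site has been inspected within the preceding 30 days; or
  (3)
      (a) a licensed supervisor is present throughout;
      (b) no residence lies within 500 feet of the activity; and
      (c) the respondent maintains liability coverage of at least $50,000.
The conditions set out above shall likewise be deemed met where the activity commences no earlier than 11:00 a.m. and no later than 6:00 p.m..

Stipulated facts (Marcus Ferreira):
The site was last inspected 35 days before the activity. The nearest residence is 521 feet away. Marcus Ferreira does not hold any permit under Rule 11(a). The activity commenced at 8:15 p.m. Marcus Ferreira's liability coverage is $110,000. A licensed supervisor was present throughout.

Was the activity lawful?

(1) holds permit — fails.
(2) site inspected — fails.
(a) supervisor present — satisfied.
(b) no residence in 500 ft — met.
(c) coverage ≥ $50,000 — met.
So (3) is satisfied (T AND T AND T).
Overall: F OR F OR T → true.
Exception (start within hours) — not satisfied.
Result: main true OR exception false → true.

Yes — lawful.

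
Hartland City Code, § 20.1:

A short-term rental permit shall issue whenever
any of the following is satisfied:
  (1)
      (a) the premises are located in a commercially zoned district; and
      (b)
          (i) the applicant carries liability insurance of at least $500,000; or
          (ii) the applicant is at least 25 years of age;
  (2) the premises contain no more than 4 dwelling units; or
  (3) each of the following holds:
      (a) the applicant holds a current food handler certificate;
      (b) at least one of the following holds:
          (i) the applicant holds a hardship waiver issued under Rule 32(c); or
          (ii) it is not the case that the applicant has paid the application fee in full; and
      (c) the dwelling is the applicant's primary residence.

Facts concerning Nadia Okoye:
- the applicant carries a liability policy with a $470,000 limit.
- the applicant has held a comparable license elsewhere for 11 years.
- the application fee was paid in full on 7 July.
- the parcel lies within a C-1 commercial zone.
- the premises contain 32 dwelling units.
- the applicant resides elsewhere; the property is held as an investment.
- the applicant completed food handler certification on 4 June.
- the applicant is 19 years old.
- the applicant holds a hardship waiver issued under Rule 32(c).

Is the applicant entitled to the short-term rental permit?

(a) commercially zoned — met.
(i) insurance ≥ $500,000 — not met.
(ii) age ≥ 25 — fails.
(b): F OR F → false.
(1) = T AND F = false.
(2) ≤ 4 units — not met.
(a) food handler cert. — holds.
(i) hardship waiver — holds.
(ii) not (fee paid) — not satisfied.
(b) = T OR F = true.
(c) primary residence — not met.
(3) = T AND T AND F = false.
Overall: F OR F OR F → false.

No — denied.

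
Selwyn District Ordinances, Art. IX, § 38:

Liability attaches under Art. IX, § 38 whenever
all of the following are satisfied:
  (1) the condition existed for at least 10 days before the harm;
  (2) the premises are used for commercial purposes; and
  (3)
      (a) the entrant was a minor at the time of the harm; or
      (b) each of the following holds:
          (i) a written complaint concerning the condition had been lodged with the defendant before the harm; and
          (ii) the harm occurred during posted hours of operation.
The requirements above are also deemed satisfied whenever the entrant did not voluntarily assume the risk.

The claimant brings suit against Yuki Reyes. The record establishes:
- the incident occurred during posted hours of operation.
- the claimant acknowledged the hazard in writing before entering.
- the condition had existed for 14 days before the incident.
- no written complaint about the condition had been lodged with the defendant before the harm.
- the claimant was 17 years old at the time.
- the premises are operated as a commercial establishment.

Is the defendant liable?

Yes — liable.

(1) condition ≥10 days old — satisfied.
(2) commercial use — met.
(a) entrant a minor — met.
(i) complaint lodged — not satisfied.
(ii) during posted hours — holds.
So (b) is not satisfied (F AND T).
So (3) is satisfied (T OR F).
Overall: T AND T AND T → true.
Exception (no assumed risk) — not satisfied.
Result: main true OR exception false → true.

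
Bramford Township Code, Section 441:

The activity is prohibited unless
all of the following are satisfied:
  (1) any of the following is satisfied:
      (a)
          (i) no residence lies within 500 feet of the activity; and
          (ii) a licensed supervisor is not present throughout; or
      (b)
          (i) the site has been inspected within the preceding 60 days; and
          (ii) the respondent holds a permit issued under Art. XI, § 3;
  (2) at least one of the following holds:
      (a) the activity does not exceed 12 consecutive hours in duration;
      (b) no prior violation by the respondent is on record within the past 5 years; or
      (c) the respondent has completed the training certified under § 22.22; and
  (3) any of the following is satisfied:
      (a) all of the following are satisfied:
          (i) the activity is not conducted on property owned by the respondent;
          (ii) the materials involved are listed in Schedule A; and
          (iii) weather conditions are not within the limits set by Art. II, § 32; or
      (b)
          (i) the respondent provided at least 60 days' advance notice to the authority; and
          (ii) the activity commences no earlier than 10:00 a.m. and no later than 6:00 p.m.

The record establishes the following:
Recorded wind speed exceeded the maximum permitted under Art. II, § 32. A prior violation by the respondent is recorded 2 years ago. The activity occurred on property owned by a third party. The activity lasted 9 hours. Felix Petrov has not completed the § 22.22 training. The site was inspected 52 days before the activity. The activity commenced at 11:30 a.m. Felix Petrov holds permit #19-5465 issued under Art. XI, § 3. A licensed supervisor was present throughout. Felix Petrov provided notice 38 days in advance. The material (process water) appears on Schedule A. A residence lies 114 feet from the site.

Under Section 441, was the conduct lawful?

(i) no residence in 500 ft — not met.
(ii) not (supervisor present) — not met.
So (a) is not satisfied (F AND F).
(i) site inspected — holds.
(ii) holds permit — holds.
(b) = T AND T = true.
(1) = F OR T = true.
(a) ≤ 12 hrs duration — holds.
(b) no prior violation — fails.
(c) training certified — fails.
(2): T OR F OR F → true.
(i) not (own property) — satisfied.
(ii) Schedule A material — met.
(iii) not (weather ok) — satisfied.
(a): T AND T AND T → true.
(i) ≥60 days' notice — not satisfied.
(ii) start within hours — met.
So (b) is not satisfied (F AND T).
(3) = T OR F = true.
So Overall is satisfied (T AND T AND T).

Yes — lawful.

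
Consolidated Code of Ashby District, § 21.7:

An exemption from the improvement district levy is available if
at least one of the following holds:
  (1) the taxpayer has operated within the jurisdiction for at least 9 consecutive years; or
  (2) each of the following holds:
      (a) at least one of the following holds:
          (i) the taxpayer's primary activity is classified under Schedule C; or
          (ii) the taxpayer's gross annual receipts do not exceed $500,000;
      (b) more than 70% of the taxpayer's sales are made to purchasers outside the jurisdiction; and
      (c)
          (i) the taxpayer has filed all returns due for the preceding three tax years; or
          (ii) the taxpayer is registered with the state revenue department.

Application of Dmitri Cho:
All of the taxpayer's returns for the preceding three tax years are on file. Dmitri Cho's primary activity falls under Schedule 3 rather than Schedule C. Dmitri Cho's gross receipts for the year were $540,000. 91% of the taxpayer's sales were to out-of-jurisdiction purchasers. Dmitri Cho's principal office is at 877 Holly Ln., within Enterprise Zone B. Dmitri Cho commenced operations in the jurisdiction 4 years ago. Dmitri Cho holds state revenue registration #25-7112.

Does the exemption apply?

(1) ≥ 9 yrs in jurisdiction — not satisfied.
(i) Schedule C activity — fails.
(ii) receipts ≤ $500,000 — not satisfied.
(a): F OR F → false.
(b) >70% out-of-jur. sales — holds.
(i) returns current — holds.
(ii) state-registered — met.
So (c) is satisfied (T OR T).
(2): F AND T AND T → false.
So Overall is not satisfied (F OR F).

No — not exempt.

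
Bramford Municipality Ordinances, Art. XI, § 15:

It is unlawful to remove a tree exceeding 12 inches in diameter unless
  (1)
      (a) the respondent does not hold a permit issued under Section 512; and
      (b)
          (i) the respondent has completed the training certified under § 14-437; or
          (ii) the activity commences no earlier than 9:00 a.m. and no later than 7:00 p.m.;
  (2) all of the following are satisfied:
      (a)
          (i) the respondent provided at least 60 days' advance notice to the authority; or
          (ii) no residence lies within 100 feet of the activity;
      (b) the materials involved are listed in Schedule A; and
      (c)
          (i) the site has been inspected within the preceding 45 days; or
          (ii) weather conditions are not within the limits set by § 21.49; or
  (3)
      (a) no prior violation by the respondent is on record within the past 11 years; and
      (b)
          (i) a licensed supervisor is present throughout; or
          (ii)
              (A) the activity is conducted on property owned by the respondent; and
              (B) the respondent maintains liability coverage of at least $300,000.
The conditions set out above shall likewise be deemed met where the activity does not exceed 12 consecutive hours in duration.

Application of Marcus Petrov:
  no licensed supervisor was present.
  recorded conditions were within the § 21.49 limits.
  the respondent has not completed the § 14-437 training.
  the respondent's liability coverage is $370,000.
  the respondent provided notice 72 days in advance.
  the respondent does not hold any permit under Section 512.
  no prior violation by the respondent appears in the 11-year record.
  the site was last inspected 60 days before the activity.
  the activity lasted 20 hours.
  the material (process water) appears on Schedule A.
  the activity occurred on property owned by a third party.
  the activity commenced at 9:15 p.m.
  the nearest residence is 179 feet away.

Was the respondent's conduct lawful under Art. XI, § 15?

(a) not (holds permit) — holds.
(i) training certified — fails.
(ii) start within hours — not satisfied.
So (b) is not satisfied (F OR F).
So (1) is not satisfied (T AND F).
(i) ≥60 days' notice — holds.
(ii) no residence in 100 ft — satisfied.
So (a) is satisfied (T OR T).
(b) Schedule A material — holds.
(i) site inspected — fails.
(ii) not (weather ok) — not met.
(c): F OR F → false.
So (2) is not satisfied (T AND T AND F).
(a) no prior violation — met.
(i) supervisor present — fails.
(A) own property — fails.
(B) coverage ≥ $300,000 — holds.
(ii): F AND T → false.
So (b) is not satisfied (F OR F).
So (3) is not satisfied (T AND F).
Overall = F OR F OR F = false.
Exception (≤ 12 hrs duration) — not satisfied.
Result: main false OR exception false → false.

No — unlawful.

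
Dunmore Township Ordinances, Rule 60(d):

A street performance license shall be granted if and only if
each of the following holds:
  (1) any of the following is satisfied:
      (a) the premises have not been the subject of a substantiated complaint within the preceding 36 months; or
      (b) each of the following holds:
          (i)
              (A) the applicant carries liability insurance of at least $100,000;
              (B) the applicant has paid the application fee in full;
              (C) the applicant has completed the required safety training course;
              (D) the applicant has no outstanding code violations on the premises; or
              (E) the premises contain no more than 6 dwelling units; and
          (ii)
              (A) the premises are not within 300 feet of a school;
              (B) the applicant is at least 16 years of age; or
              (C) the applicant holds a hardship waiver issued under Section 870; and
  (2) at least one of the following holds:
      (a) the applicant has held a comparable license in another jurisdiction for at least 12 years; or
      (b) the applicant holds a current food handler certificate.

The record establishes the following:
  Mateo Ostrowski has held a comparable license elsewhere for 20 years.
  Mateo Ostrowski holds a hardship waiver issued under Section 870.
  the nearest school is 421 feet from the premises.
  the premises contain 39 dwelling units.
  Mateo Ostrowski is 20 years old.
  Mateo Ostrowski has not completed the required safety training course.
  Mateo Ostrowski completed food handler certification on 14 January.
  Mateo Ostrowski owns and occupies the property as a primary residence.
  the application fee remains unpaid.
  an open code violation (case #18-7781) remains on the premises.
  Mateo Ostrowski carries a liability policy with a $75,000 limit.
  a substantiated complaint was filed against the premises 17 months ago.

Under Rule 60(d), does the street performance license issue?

No — denied.

(a) no complaint in 36 mo. — not met.
(A) insurance ≥ $100,000 — fails.
(B) fee paid — not satisfied.
(C) safety training — not satisfied.
(D) no code violations — not met.
(E) ≤ 6 units — not satisfied.
(i): F OR F OR F OR F OR F → false.
(A) ≥300 ft from school — met.
(B) age ≥ 16 — holds.
(C) hardship waiver — holds.
(ii): T OR T OR T → true.
(b) = F AND T = false.
(1) = F OR F = false.
(a) prior license ≥ 12 yr — holds.
(b) food handler cert. — met.
(2): T OR T → true.
So Overall is not satisfied (F AND T).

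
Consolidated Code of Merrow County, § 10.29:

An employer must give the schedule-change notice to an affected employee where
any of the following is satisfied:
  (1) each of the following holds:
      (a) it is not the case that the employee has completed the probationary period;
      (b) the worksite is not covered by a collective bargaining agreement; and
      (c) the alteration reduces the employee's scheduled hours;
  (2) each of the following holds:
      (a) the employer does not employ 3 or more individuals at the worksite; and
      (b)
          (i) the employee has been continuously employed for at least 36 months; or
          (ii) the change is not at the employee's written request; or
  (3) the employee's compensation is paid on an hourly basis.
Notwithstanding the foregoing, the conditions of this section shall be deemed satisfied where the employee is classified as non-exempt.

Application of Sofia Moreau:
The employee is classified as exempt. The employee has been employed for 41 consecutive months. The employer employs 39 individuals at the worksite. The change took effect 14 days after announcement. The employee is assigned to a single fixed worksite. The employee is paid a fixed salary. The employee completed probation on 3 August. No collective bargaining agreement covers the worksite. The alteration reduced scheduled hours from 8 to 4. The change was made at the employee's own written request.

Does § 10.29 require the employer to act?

(a) not (past probation) — fails.
(b) no CBA — satisfied.
(c) hours reduced — satisfied.
(1) = F AND T AND T = false.
(a) not (≥ 3 at site) — not satisfied.
(i) tenure ≥ 36 mo. — met.
(ii) not employee-requested — not met.
(b) = T OR F = true.
So (2) is not satisfied (F AND T).
(3) hourly-paid — not satisfied.
Overall: F OR F OR F → false.
Exception (non-exempt) — not satisfied.
Result: main false OR exception false → false.

No — not required.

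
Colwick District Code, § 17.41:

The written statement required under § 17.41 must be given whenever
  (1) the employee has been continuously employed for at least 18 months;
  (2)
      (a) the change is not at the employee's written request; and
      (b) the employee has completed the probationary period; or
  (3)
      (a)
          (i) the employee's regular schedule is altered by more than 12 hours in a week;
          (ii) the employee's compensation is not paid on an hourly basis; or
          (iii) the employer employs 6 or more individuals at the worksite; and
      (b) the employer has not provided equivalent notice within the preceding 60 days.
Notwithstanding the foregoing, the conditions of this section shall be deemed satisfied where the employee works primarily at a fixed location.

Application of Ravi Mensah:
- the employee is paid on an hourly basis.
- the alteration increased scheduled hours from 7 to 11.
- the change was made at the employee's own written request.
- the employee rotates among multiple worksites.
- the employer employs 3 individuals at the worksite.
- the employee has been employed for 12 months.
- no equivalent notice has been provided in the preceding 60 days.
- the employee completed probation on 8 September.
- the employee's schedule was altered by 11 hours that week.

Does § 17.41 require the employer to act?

(1) tenure ≥ 18 mo. — not satisfied.
(a) not employee-requested — not met.
(b) past probation — satisfied.
So (2) is not satisfied (F AND T).
(i) schedule shift > 12h — not satisfied.
(ii) not (hourly-paid) — not satisfied.
(iii) ≥ 6 at site — not met.
(a): F OR F OR F → false.
(b) no recent notice — met.
(3) = F AND T = false.
Overall: F OR F OR F → false.
Exception (fixed location) — not satisfied.
Result: main false OR exception false → false.

No — not required.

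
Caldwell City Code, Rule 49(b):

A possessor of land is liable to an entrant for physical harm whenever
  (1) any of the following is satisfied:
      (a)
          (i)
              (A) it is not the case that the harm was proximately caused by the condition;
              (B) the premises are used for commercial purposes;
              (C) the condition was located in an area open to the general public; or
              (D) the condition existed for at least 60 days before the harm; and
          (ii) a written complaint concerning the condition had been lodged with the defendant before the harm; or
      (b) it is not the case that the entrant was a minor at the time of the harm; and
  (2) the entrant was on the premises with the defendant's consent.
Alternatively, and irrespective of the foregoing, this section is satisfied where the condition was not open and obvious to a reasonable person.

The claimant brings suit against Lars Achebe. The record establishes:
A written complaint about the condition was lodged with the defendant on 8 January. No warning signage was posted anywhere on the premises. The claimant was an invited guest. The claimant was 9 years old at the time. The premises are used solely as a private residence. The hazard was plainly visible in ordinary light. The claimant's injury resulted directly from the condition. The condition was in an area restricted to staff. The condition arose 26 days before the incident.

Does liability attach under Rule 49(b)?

(A) not (proximate cause) — fails.
(B) commercial use — fails.
(C) public area — not satisfied.
(D) condition ≥60 days old — not met.
So (i) is not satisfied (F OR F OR F OR F).
(ii) complaint lodged — holds.
(a) = F AND T = false.
(b) not (entrant a minor) — not met.
(1): F OR F → false.
(2) consent to enter — holds.
So Overall is not satisfied (F AND T).
Exception (not open/obvious) — not satisfied.
Result: main false OR exception false → false.

No — not liable.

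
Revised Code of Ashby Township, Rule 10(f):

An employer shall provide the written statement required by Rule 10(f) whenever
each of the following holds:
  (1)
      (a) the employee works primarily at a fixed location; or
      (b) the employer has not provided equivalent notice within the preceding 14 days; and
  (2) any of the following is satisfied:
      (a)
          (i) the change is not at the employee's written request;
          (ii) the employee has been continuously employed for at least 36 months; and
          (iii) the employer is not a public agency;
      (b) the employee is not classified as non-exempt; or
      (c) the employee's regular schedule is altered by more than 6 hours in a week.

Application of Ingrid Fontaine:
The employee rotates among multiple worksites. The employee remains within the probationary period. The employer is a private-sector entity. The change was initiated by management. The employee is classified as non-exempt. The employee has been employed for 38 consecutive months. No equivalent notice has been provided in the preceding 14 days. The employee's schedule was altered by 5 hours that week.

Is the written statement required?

(a) fixed location — not met.
(b) no recent notice — holds.
(1): F OR T → true.
(i) not employee-requested — met.
(ii) tenure ≥ 36 mo. — met.
(iii) not (public agency) — satisfied.
(a) = T AND T AND T = true.
(b) not (non-exempt) — not satisfied.
(c) schedule shift > 6h — fails.
(2) = T OR F OR F = true.
Overall = T AND T = true.

Yes — required.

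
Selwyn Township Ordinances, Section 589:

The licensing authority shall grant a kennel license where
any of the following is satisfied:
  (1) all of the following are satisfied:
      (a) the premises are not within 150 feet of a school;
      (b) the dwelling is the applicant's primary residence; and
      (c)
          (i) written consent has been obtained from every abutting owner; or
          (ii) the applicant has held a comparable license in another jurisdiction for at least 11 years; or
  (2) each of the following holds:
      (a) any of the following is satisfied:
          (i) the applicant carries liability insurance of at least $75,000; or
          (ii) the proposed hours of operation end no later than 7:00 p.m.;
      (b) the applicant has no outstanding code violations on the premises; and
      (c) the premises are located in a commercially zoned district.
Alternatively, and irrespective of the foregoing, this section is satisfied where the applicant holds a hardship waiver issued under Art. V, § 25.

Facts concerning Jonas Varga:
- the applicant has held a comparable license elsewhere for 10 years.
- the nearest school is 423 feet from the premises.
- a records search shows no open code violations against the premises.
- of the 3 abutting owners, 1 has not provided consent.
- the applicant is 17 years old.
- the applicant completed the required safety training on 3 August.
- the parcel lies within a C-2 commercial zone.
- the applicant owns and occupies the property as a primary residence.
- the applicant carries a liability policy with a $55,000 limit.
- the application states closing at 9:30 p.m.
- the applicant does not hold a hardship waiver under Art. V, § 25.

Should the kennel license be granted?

(a) ≥150 ft from school — met.
(b) primary residence — holds.
(i) all abutters consent — not satisfied.
(ii) prior license ≥ 11 yr — fails.
(c): F OR F → false.
(1): T AND T AND F → false.
(i) insurance ≥ $75,000 — not satisfied.
(ii) closes by 7 p.m. — fails.
(a) = F OR F = false.
(b) no code violations — holds.
(c) commercially zoned — satisfied.
(2) = F AND T AND T = false.
Overall = F OR F = false.
Exception (hardship waiver) — not satisfied.
Result: main false OR exception false → false.

No — denied.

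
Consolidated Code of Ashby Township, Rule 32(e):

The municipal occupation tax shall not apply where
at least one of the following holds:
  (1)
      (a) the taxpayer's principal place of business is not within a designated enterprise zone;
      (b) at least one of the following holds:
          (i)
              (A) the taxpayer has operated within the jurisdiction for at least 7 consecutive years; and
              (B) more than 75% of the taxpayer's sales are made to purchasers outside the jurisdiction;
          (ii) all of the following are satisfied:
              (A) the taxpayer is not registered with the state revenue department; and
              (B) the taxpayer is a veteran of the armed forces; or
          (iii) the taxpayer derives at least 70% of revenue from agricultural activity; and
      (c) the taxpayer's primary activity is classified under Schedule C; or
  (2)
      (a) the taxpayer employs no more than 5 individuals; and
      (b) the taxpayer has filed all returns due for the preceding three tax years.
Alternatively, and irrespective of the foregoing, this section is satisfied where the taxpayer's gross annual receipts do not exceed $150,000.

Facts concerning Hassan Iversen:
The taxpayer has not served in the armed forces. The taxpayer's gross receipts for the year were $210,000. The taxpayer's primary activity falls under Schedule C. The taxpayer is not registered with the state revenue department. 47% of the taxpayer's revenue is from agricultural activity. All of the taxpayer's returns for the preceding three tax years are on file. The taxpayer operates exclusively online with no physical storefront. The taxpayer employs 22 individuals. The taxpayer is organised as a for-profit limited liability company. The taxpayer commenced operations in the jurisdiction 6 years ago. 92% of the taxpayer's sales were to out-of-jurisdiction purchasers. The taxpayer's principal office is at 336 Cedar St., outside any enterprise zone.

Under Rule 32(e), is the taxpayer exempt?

(a) not (in enterprise zone) — met.
(A) ≥ 7 yrs in jurisdiction — fails.
(B) >75% out-of-jur. sales — satisfied.
(i) = F AND T = false.
(A) not (state-registered) — holds.
(B) veteran — fails.
So (ii) is not satisfied (T AND F).
(iii) ≥70% agricultural — not satisfied.
(b): F OR F OR F → false.
(c) Schedule C activity — satisfied.
(1): T AND F AND T → false.
(a) ≤ 5 employees — fails.
(b) returns current — satisfied.
So (2) is not satisfied (F AND T).
Overall: F OR F → false.
Exception (receipts ≤ $150,000) — not satisfied.
Result: main false OR exception false → false.

No — not exempt.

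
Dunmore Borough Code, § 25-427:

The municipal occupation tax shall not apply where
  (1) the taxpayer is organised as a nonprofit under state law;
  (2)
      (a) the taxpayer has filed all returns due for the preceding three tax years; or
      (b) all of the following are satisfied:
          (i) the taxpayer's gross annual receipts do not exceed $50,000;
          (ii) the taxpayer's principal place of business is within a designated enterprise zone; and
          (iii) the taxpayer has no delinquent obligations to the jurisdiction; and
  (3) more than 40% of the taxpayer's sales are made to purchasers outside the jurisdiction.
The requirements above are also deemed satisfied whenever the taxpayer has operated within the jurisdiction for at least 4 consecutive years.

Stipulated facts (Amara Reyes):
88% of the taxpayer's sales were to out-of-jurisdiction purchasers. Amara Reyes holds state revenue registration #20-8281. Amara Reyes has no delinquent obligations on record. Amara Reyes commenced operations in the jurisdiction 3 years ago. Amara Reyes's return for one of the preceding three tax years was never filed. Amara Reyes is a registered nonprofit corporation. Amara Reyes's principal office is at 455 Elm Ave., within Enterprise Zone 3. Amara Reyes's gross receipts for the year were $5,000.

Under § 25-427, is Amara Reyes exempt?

(1) nonprofit — satisfied.
(a) returns current — fails.
(i) receipts ≤ $50,000 — holds.
(ii) in enterprise zone — holds.
(iii) no delinquency — satisfied.
So (b) is satisfied (T AND T AND T).
So (2) is satisfied (F OR T).
(3) >40% out-of-jur. sales — satisfied.
Overall = T AND T AND T = true.
Exception (≥ 4 yrs in jurisdiction) — not satisfied.
Result: main true OR exception false → true.

Yes — exempt.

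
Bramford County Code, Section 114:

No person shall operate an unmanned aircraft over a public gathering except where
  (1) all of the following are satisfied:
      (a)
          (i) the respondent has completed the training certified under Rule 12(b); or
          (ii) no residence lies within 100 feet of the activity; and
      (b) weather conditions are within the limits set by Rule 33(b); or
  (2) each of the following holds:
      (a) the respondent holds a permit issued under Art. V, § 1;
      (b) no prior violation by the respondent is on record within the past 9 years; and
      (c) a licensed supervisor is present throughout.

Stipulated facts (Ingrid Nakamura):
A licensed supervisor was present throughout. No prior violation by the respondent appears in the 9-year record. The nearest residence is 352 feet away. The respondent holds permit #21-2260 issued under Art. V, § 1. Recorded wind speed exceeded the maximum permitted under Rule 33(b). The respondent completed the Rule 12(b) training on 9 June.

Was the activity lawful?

Yes — lawful.

(i) training certified — met.
(ii) no residence in 100 ft — holds.
(a): T OR T → true.
(b) weather ok — not met.
So (1) is not satisfied (T AND F).
(a) holds permit — satisfied.
(b) no prior violation — holds.
(c) supervisor present — holds.
(2) = T AND T AND T = true.
Overall = F OR T = true.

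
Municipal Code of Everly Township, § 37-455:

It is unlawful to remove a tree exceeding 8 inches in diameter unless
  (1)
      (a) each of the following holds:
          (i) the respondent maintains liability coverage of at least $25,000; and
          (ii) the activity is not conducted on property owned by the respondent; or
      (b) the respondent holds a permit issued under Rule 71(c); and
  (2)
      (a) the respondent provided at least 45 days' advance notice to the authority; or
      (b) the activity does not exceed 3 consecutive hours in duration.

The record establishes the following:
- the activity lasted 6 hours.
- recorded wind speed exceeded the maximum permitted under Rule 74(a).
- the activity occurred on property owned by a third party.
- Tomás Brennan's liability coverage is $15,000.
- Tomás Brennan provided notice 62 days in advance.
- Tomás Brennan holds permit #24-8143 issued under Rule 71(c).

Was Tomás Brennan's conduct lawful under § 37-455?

(i) coverage ≥ $25,000 — not met.
(ii) not (own property) — satisfied.
(a) = F AND T = false.
(b) holds permit — holds.
(1) = F OR T = true.
(a) ≥45 days' notice — met.
(b) ≤ 3 hrs duration — fails.
So (2) is satisfied (T OR F).
Overall = T AND T = true.

Yes — lawful.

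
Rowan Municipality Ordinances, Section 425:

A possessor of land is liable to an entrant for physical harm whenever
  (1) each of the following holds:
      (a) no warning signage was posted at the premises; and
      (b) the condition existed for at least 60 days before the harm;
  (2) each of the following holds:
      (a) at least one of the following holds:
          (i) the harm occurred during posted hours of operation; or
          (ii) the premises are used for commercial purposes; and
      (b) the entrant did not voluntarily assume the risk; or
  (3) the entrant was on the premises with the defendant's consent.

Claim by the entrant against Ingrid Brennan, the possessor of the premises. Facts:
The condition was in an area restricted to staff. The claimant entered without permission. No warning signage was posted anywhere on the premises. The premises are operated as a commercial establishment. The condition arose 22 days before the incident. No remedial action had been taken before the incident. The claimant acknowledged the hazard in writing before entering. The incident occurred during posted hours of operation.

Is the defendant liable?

(a) no signage posted — satisfied.
(b) condition ≥60 days old — not met.
So (1) is not satisfied (T AND F).
(i) during posted hours — holds.
(ii) commercial use — holds.
(a) = T OR T = true.
(b) no assumed risk — not met.
(2) = T AND F = false.
(3) consent to enter — fails.
So Overall is not satisfied (F OR F OR F).

No — not liable.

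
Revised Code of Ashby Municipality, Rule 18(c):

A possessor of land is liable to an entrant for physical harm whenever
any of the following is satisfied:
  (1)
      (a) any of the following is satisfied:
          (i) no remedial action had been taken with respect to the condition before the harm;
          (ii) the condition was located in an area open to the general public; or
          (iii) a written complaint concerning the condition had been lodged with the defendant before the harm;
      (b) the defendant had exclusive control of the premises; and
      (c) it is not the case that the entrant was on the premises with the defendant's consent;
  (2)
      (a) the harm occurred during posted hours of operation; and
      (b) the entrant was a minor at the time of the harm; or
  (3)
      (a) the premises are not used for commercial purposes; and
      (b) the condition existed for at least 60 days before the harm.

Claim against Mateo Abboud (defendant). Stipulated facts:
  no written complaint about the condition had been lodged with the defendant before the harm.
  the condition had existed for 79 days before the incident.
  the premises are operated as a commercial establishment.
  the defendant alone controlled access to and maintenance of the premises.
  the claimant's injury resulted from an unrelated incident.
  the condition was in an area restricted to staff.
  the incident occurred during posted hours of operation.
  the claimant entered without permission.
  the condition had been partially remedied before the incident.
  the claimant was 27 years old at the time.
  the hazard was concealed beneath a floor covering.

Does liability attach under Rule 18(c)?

No — not liable.

(i) no remedial action — not satisfied.
(ii) public area — fails.
(iii) complaint lodged — not met.
So (a) is not satisfied (F OR F OR F).
(b) exclusive control — satisfied.
(c) not (consent to enter) — holds.
(1) = F AND T AND T = false.
(a) during posted hours — met.
(b) entrant a minor — fails.
So (2) is not satisfied (T AND F).
(a) not (commercial use) — not met.
(b) condition ≥60 days old — holds.
(3): F AND T → false.
Overall: F OR F OR F → false.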